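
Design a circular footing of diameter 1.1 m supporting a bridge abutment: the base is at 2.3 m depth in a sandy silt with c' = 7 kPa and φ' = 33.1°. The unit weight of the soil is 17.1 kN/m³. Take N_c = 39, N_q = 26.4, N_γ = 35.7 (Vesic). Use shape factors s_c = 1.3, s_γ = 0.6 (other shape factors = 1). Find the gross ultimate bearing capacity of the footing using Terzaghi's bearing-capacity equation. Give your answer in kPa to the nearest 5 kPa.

Effective surcharge at the founding depth q = γ·D_f = 17.1 × 2.3 = 39.33 kPa.
q_ult = c·N_c·s_c + q·N_q + 0.5·γ·B·N_γ·s_γ
     = 7 × 39 × 1.3 + 39.33 × 26.4 + 0.5 × 17.1 × 1.1 × 35.7 × 0.6
     = 354.9 + 1038.3 + 201.46 = 1594.7 kPa.

q_ult ≈ 1595 kPa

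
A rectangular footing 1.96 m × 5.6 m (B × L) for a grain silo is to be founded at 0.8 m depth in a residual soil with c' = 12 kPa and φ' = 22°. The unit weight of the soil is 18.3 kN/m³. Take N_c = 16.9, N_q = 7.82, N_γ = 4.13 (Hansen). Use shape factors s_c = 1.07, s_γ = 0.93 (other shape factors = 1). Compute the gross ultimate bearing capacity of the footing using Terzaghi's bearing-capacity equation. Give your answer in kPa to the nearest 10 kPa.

Effective surcharge at the founding depth q = γ·D_f = 18.3 × 0.8 = 14.64 kPa.
q_ult = c·N_c·s_c + q·N_q + 0.5·γ·B·N_γ·s_γ
     = 12 × 16.9 × 1.07 + 14.64 × 7.82 + 0.5 × 18.3 × 1.96 × 4.13 × 0.93
     = 217 + 114.48 + 68.883 = 400.36 kPa.

q_ult ≈ 400 kPa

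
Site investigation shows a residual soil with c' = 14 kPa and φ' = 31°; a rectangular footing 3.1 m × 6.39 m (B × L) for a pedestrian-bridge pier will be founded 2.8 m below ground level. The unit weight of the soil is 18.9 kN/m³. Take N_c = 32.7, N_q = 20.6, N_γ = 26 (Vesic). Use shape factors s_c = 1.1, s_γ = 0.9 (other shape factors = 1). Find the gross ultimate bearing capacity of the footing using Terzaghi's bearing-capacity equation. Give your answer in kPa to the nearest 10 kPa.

Effective surcharge at the founding depth q = γ·D_f = 18.9 × 2.8 = 52.92 kPa.
q_ult = c·N_c·s_c + q·N_q + 0.5·γ·B·N_γ·s_γ
     = 14 × 32.7 × 1.1 + 52.92 × 20.6 + 0.5 × 18.9 × 3.1 × 26 × 0.9
     = 503.58 + 1090.2 + 685.5 = 2279.2 kPa.

q_ult ≈ 2280 kPa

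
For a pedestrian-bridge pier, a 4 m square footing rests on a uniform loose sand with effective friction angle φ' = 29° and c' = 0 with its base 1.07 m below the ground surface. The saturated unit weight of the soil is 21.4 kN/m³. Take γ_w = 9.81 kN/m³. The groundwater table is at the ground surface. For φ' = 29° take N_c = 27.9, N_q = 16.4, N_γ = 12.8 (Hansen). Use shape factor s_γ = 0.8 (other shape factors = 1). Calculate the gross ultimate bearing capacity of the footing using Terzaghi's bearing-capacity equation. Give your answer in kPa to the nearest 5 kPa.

γ' = 21.4 − 9.81 = 11.59 kN/m³ (submerged throughout). q = 11.59 × 1.07 = 12.401 kPa; the same γ' applies in the ½γBN_γ term.
q·N_q = 12.401 × 16.4 = 203.38 kPa
0.5·γ·B·N_γ·s_γ = 0.5 × 11.59 × 4 × 12.8 × 0.8 = 237.36 kPa
q_ult = 203.38 + 237.36 = 440.74 kPa.

q_ult ≈ 440 kPa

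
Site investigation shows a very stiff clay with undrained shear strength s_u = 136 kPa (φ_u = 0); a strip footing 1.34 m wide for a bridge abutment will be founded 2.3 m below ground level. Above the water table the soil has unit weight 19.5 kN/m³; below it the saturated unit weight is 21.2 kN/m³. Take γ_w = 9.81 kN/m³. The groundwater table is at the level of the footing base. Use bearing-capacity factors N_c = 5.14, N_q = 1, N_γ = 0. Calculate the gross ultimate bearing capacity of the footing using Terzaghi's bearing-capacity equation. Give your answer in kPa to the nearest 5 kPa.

q_ult ≈ 745 kPa

Effective surcharge at the founding depth q = γ·D_f = 19.5 × 2.3 = 44.85 kPa.
q_ult = c·N_c + q·N_q
     = 136 × 5.14 + 44.85 × 1
     = 699.04 + 44.85 = 743.89 kPa.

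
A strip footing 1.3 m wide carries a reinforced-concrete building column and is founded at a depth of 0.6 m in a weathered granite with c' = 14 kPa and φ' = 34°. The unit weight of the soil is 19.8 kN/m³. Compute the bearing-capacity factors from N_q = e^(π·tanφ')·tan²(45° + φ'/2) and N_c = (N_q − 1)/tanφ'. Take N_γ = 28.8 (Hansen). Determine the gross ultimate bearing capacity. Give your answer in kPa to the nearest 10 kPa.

tan34° = 0.6745, so N_q = e^(π×0.6745)·tan²(62°) = 8.323 × 3.537 = 29.44.
N_c = (29.44 − 1)/tan34° = 42.16.
Effective surcharge at the founding depth q = γ·D_f = 19.8 × 0.6 = 11.88 kPa.
q_ult = c·N_c + q·N_q + 0.5·γ·B·N_γ
     = 14 × 42.164 + 11.88 × 29.44 + 0.5 × 19.8 × 1.3 × 28.8
     = 590.29 + 349.74 + 370.66 = 1310.7 kPa.

q_ult ≈ 1310 kPa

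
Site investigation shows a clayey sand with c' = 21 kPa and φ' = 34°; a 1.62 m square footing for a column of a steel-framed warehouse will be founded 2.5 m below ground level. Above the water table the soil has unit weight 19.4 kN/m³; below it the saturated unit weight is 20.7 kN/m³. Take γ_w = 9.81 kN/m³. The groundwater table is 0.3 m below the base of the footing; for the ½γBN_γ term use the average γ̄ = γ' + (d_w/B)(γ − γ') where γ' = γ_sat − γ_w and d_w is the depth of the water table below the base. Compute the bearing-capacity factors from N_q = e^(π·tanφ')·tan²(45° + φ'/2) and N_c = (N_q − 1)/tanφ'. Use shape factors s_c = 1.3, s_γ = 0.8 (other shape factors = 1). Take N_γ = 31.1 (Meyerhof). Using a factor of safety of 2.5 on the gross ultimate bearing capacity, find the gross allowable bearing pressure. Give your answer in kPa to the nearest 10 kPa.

q_all ≈ 1130 kPa

N_q = e^(π·tan34°)·tan²(62°) = 29.44; N_c = (N_q − 1)/tanφ' = 42.16.
q = γ·D_f = 19.4 × 2.5 = 48.5 kPa.
γ' = 10.89 kN/m³; averaging over the depth B below the base, γ̄ = γ' + (d_w/B)(γ − γ') = 12.466 kN/m³.
c·N_c·s_c = 21 × 42.164 × 1.3 = 1151.1 kPa
q·N_q = 48.5 × 29.44 = 1427.8 kPa
0.5·γ·B·N_γ·s_γ = 0.5 × 12.466 × 1.62 × 31.1 × 0.8 = 251.22 kPa
q_ult = 1151.1 + 1427.8 + 251.22 = 2830.1 kPa.
q_all = 2830.1 / 2.5 = 1132 kPa.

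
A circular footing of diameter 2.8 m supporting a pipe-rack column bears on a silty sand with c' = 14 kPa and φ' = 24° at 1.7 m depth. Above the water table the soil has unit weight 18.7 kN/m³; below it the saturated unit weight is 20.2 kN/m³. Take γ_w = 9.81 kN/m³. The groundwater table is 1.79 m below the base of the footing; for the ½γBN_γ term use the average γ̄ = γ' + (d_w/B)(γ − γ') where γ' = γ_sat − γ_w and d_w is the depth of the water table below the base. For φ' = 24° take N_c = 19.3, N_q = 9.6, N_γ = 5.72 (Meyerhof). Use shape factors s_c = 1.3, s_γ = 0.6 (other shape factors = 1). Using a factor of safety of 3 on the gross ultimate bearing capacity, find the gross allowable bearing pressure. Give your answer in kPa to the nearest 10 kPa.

Overburden at base level: q = 18.7 × 1.7 = 31.79 kPa.
The water table is 1.79 m below the base (< B = 2.8 m), so the ½γBN_γ term uses γ̄ = γ' + (d_w/B)(γ − γ') = 10.39 + (1.79/2.8)(18.7 − 10.39) = 15.702 kN/m³.
Cohesion term c·N_c·s_c = 14 × 19.3 × 1.3 = 351.26 kPa; surcharge term q·N_q = 31.79 × 9.6 = 305.18 kPa; self-weight term 0.5·γ·B·N_γ·s_γ = 0.5 × 15.702 × 2.8 × 5.72 × 0.6 = 75.447 kPa.
q_ult = 351.26 + 305.18 + 75.447 = 731.89 kPa.
q_all = 731.89 / 3 = 243.96 kPa.

q_all ≈ 240 kPa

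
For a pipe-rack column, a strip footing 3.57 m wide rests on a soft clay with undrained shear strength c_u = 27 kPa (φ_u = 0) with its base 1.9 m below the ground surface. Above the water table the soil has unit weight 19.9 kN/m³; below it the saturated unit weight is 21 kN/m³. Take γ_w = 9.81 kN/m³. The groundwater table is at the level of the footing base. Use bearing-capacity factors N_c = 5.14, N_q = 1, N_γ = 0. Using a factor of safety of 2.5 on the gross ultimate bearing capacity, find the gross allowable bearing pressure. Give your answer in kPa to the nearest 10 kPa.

Overburden at base level: q = 19.9 × 1.9 = 37.81 kPa.
Cohesion term c·N_c = 27 × 5.14 = 138.78 kPa; surcharge term q·N_q = 37.81 × 1 = 37.81 kPa.
q_ult = 138.78 + 37.81 = 176.59 kPa.
q_all = 176.59 / 2.5 = 70.636 kPa.

q_all ≈ 70 kPa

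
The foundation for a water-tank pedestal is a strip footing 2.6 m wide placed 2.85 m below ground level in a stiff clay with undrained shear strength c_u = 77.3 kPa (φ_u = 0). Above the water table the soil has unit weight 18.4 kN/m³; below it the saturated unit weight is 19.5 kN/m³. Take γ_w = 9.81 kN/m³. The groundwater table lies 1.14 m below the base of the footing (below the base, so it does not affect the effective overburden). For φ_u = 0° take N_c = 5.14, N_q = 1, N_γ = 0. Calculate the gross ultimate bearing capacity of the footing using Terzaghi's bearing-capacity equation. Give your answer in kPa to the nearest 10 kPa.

q_ult ≈ 450 kPa

q = γ·D_f = 18.4 × 2.85 = 52.44 kPa.
c·N_c = 77.3 × 5.14 = 397.32 kPa
q·N_q = 52.44 × 1 = 52.44 kPa
q_ult = 397.32 + 52.44 = 449.76 kPa.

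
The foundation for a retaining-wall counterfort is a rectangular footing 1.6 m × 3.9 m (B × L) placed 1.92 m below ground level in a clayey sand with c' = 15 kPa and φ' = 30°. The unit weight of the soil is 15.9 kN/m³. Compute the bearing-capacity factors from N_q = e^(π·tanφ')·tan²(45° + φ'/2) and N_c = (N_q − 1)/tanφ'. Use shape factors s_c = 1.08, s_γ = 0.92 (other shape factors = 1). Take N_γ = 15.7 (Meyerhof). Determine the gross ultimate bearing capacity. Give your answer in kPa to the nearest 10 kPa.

q_ult ≈ 1230 kPa

tan30° = 0.5774, so N_q = e^(π×0.5774)·tan²(60°) = 6.134 × 3.0 = 18.4.
N_c = (18.4 − 1)/tan30° = 30.14.
q = γ·D_f = 15.9 × 1.92 = 30.528 kPa.
c·N_c·s_c = 15 × 30.14 × 1.08 = 488.26 kPa
q·N_q = 30.528 × 18.401 = 561.75 kPa
0.5·γ·B·N_γ·s_γ = 0.5 × 15.9 × 1.6 × 15.7 × 0.92 = 183.73 kPa
q_ult = 488.26 + 561.75 + 183.73 = 1233.7 kPa.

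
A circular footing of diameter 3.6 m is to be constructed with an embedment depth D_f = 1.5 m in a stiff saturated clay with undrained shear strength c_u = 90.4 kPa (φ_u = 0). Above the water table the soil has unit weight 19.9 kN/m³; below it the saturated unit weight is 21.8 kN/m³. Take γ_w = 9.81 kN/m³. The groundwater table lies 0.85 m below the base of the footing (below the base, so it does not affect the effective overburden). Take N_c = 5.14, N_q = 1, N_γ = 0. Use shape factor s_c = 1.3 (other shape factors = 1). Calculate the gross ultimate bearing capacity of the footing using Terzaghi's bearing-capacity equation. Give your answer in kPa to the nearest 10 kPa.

Overburden at base level: q = 19.9 × 1.5 = 29.85 kPa.
Cohesion term c·N_c·s_c = 90.4 × 5.14 × 1.3 = 604.05 kPa; surcharge term q·N_q = 29.85 × 1 = 29.85 kPa.
q_ult = 604.05 + 29.85 = 633.9 kPa.

q_ult ≈ 630 kPa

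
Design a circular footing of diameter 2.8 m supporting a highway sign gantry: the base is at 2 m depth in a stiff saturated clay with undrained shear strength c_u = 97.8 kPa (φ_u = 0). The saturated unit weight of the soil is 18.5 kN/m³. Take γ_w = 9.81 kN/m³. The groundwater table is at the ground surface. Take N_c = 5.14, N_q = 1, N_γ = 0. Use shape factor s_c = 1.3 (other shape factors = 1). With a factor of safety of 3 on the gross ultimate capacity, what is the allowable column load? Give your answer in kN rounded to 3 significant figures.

P_all ≈ 1380 kN

With the water table at the surface the whole profile is submerged: γ' = 18.5 − 9.81 = 8.69 kN/m³, so q = γ'·D_f = 17.38 kPa.
q_ult = c·N_c·s_c + q·N_q
     = 97.8 × 5.14 × 1.3 + 17.38 × 1
     = 653.5 + 17.38 = 670.88 kPa.
Gross allowable pressure q_all = 670.88 / 3 = 223.63 kPa.
Footing area = 6.1575 m², so allowable column load = 223.63 × 6.1575 = 1377 kN.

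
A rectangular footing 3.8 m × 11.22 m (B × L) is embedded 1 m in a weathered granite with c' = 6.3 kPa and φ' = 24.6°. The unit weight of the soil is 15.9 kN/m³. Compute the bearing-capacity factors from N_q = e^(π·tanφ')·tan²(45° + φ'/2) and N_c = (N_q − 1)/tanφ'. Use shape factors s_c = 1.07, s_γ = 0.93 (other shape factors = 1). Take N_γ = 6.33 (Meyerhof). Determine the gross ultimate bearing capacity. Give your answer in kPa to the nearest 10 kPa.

tan24.6° = 0.4578, so N_q = e^(π×0.4578)·tan²(57.3°) = 4.214 × 2.426 = 10.22.
N_c = (10.22 − 1)/tan24.6° = 20.15.
Effective surcharge at the founding depth q = γ·D_f = 15.9 × 1 = 15.9 kPa.
q_ult = c·N_c·s_c + q·N_q + 0.5·γ·B·N_γ·s_γ
     = 6.3 × 20.146 × 1.07 + 15.9 × 10.224 + 0.5 × 15.9 × 3.8 × 6.33 × 0.93
     = 135.81 + 162.56 + 177.84 = 476.2 kPa.

q_ult ≈ 480 kPa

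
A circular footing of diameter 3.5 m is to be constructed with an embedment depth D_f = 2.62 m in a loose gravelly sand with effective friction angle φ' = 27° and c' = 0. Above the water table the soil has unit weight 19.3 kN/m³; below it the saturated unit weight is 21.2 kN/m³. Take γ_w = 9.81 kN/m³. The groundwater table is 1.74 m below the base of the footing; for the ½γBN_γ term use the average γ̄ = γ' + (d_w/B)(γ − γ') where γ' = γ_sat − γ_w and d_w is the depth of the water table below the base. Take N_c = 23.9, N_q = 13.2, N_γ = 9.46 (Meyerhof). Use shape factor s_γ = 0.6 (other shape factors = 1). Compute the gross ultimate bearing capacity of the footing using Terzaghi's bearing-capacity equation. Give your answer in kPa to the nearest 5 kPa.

q_ult ≈ 820 kPa

q = γ·D_f = 19.3 × 2.62 = 50.566 kPa.
γ' = 11.39 kN/m³; averaging over the depth B below the base, γ̄ = γ' + (d_w/B)(γ − γ') = 15.322 kN/m³.
q·N_q = 50.566 × 13.2 = 667.47 kPa
0.5·γ·B·N_γ·s_γ = 0.5 × 15.322 × 3.5 × 9.46 × 0.6 = 152.2 kPa
q_ult = 667.47 + 152.2 = 819.67 kPa.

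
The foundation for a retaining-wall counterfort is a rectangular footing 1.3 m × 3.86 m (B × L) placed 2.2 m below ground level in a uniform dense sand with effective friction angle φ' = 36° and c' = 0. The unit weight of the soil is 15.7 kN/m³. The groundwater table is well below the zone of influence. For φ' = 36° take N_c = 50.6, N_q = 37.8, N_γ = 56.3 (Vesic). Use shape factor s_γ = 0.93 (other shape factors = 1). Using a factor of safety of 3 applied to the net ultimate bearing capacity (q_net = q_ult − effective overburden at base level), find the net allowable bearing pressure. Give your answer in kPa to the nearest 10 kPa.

q_all(net) ≈ 600 kPa

Overburden at base level: q = 15.7 × 2.2 = 34.54 kPa.
Surcharge term q·N_q = 34.54 × 37.8 = 1305.6 kPa; self-weight term 0.5·γ·B·N_γ·s_γ = 0.5 × 15.7 × 1.3 × 56.3 × 0.93 = 534.32 kPa.
q_ult = 1305.6 + 534.32 = 1839.9 kPa.
Net ultimate: q_net = 1839.9 − 34.54 = 1805.4 kPa.
q_all(net) = 1805.4 / 3 = 601.8 kPa.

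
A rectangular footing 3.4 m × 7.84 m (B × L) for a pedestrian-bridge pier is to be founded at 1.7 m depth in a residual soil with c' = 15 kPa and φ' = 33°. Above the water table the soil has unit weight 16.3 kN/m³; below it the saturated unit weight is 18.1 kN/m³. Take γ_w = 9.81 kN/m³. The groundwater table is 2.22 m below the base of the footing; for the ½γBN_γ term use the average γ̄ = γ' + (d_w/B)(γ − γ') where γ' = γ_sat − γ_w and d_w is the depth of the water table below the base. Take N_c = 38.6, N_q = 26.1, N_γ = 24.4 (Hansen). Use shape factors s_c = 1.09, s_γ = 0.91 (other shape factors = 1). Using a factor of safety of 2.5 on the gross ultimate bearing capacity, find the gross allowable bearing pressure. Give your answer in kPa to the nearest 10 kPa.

q_all ≈ 750 kPa

Overburden at base level: q = 16.3 × 1.7 = 27.71 kPa.
The water table is 2.22 m below the base (< B = 3.4 m), so the ½γBN_γ term uses γ̄ = γ' + (d_w/B)(γ − γ') = 8.29 + (2.22/3.4)(16.3 − 8.29) = 13.52 kN/m³.
Cohesion term c·N_c·s_c = 15 × 38.6 × 1.09 = 631.11 kPa; surcharge term q·N_q = 27.71 × 26.1 = 723.23 kPa; self-weight term 0.5·γ·B·N_γ·s_γ = 0.5 × 13.52 × 3.4 × 24.4 × 0.91 = 510.34 kPa.
q_ult = 631.11 + 723.23 + 510.34 = 1864.7 kPa.
q_all = 1864.7 / 2.5 = 745.87 kPa.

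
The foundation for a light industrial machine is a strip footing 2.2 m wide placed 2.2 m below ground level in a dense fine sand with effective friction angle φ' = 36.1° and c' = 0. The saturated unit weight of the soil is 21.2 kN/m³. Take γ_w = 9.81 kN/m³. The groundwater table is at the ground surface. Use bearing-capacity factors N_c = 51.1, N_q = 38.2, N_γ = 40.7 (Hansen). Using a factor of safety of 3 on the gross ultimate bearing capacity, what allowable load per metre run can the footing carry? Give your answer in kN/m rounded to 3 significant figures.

≈ 1080 kN/m

Water table at ground surface, so effective unit weight γ' = 21.2 − 9.81 = 11.39 kN/m³ is used throughout; overburden q = 11.39 × 2.2 = 25.058 kPa; the same γ' applies in the ½γBN_γ term.
Surcharge term q·N_q = 25.058 × 38.2 = 957.22 kPa; self-weight term 0.5·γ·B·N_γ = 0.5 × 11.39 × 2.2 × 40.7 = 509.93 kPa.
q_ult = 957.22 + 509.93 = 1467.1 kPa.
Gross allowable pressure q_all = 1467.1 / 3 = 489.05 kPa.
Allowable wall load = q_all × B = 489.05 × 2.2 = 1075.9 kN per metre run.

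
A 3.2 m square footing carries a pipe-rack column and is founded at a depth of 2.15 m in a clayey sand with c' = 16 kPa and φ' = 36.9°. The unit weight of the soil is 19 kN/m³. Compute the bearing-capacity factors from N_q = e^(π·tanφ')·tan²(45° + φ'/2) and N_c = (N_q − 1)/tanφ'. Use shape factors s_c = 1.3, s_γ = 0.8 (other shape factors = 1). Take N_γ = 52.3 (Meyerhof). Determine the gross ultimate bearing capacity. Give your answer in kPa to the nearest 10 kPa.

q_ult ≈ 4150 kPa

tan36.9° = 0.7508, so N_q = e^(π×0.7508)·tan²(63.45°) = 10.578 × 4.005 = 42.37.
N_c = (42.37 − 1)/tan36.9° = 55.1.
q = γ·D_f = 19 × 2.15 = 40.85 kPa.
c·N_c·s_c = 16 × 55.096 × 1.3 = 1146 kPa
q·N_q = 40.85 × 42.368 = 1730.7 kPa
0.5·γ·B·N_γ·s_γ = 0.5 × 19 × 3.2 × 52.3 × 0.8 = 1271.9 kPa
q_ult = 1146 + 1730.7 + 1271.9 = 4148.7 kPa.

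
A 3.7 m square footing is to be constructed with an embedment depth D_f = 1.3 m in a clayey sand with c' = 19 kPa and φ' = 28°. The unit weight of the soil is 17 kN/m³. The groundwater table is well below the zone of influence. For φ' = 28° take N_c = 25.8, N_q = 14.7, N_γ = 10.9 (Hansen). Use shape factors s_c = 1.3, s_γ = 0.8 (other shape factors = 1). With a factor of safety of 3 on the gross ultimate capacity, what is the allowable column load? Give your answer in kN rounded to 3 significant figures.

q = γ·D_f = 17 × 1.3 = 22.1 kPa.
c·N_c·s_c = 19 × 25.8 × 1.3 = 637.26 kPa
q·N_q = 22.1 × 14.7 = 324.87 kPa
0.5·γ·B·N_γ·s_γ = 0.5 × 17 × 3.7 × 10.9 × 0.8 = 274.24 kPa
q_ult = 637.26 + 324.87 + 274.24 = 1236.4 kPa.
Gross allowable pressure q_all = 1236.4 / 3 = 412.12 kPa.
Footing area = 13.69 m², so allowable column load = 412.12 × 13.69 = 5642 kN.

P_all ≈ 5640 kN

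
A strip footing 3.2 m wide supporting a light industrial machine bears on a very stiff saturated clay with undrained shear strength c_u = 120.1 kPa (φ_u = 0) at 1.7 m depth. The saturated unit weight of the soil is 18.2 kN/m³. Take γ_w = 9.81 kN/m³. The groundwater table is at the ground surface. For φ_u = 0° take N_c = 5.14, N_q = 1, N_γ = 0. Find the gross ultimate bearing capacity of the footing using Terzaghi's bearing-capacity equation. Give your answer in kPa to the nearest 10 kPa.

q_ult ≈ 630 kPa

With the water table at the surface the whole profile is submerged: γ' = 18.2 − 9.81 = 8.39 kN/m³, so q = γ'·D_f = 14.263 kPa.
q_ult = c·N_c + q·N_q
     = 120.1 × 5.14 + 14.263 × 1
     = 617.31 + 14.263 = 631.58 kPa.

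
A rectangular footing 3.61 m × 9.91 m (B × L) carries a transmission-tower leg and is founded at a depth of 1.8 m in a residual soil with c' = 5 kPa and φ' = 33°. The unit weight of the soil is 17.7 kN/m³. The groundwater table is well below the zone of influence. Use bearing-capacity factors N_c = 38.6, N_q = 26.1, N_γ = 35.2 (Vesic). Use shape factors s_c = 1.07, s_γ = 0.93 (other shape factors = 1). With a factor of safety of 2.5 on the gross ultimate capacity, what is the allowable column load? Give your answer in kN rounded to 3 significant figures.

Effective surcharge at the founding depth q = γ·D_f = 17.7 × 1.8 = 31.86 kPa.
q_ult = c·N_c·s_c + q·N_q + 0.5·γ·B·N_γ·s_γ
     = 5 × 38.6 × 1.07 + 31.86 × 26.1 + 0.5 × 17.7 × 3.61 × 35.2 × 0.93
     = 206.51 + 831.55 + 1045.9 = 2083.9 kPa.
Gross allowable pressure q_all = 2083.9 / 2.5 = 833.57 kPa.
Footing area = 35.7751 m², so allowable column load = 833.57 × 35.7751 = 29821 kN.

P_all ≈ 29800 kN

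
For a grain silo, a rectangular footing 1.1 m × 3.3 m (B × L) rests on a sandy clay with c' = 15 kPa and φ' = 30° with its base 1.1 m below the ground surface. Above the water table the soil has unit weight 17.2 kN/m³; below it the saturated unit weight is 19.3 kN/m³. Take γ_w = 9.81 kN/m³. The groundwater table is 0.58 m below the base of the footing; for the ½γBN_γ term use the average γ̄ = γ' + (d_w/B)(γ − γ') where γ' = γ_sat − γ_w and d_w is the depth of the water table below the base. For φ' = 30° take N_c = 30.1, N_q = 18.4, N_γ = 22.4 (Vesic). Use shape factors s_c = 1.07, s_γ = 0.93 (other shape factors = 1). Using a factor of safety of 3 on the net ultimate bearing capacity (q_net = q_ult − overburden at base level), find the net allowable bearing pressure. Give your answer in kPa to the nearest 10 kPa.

Overburden at base level: q = 17.2 × 1.1 = 18.92 kPa.
The water table is 0.58 m below the base (< B = 1.1 m), so the ½γBN_γ term uses γ̄ = γ' + (d_w/B)(γ − γ') = 9.49 + (0.58/1.1)(17.2 − 9.49) = 13.555 kN/m³.
Cohesion term c·N_c·s_c = 15 × 30.1 × 1.07 = 483.11 kPa; surcharge term q·N_q = 18.92 × 18.4 = 348.13 kPa; self-weight term 0.5·γ·B·N_γ·s_γ = 0.5 × 13.555 × 1.1 × 22.4 × 0.93 = 155.31 kPa.
q_ult = 483.11 + 348.13 + 155.31 = 986.54 kPa.
q_net = 986.54 − 18.92 = 967.62 kPa.
q_all(net) = 967.62 / 3 = 322.54 kPa.

q_all(net) ≈ 320 kPa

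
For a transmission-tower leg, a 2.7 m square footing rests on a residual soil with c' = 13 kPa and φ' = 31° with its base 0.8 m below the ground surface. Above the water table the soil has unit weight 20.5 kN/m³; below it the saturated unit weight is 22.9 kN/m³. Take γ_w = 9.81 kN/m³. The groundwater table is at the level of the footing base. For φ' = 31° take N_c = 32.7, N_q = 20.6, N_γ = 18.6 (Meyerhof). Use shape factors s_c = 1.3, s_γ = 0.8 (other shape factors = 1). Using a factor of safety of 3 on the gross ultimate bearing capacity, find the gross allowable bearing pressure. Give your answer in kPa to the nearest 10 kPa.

q_all ≈ 380 kPa

Effective surcharge at the founding depth q = γ·D_f = 20.5 × 0.8 = 16.4 kPa.
The water table coincides with the base, so in the self-weight term γ → γ' = 13.09 kN/m³.
q_ult = c·N_c·s_c + q·N_q + 0.5·γ·B·N_γ·s_γ
     = 13 × 32.7 × 1.3 + 16.4 × 20.6 + 0.5 × 13.09 × 2.7 × 18.6 × 0.8
     = 552.63 + 337.84 + 262.95 = 1153.4 kPa.
q_all = 1153.4 / 3 = 384.47 kPa.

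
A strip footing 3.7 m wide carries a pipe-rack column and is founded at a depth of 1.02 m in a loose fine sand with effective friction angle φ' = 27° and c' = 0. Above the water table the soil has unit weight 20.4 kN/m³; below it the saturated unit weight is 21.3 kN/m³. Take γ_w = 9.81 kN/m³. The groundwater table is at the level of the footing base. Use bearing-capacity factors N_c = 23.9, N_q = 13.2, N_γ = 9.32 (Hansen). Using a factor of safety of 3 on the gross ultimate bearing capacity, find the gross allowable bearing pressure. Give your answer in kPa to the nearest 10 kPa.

q_all ≈ 160 kPa

q = γ·D_f = 20.4 × 1.02 = 20.808 kPa.
For the ½γBN_γ term take γ' = 21.3 − 9.81 = 11.49 kN/m³ (soil below base is submerged).
q·N_q = 20.808 × 13.2 = 274.67 kPa
0.5·γ·B·N_γ = 0.5 × 11.49 × 3.7 × 9.32 = 198.11 kPa
q_ult = 274.67 + 198.11 = 472.78 kPa.
q_all = 472.78 / 3 = 157.59 kPa.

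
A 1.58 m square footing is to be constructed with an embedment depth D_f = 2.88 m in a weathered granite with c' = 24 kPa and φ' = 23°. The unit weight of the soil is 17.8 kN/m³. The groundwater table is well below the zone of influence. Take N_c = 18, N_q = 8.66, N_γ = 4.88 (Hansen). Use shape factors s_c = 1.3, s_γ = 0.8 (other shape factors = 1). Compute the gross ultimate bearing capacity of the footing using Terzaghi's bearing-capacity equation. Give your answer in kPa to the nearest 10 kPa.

q_ult ≈ 1060 kPa

Overburden at base level: q = 17.8 × 2.88 = 51.264 kPa.
Cohesion term c·N_c·s_c = 24 × 18 × 1.3 = 561.6 kPa; surcharge term q·N_q = 51.264 × 8.66 = 443.95 kPa; self-weight term 0.5·γ·B·N_γ·s_γ = 0.5 × 17.8 × 1.58 × 4.88 × 0.8 = 54.898 kPa.
q_ult = 561.6 + 443.95 + 54.898 = 1060.4 kPa.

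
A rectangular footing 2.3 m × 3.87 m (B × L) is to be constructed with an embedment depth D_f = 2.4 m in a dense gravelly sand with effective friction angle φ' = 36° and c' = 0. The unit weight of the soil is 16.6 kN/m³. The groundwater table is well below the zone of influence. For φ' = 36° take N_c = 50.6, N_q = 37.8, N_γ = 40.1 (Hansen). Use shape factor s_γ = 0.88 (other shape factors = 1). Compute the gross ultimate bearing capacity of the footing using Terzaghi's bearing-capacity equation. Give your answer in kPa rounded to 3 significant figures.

q_ult ≈ 2180 kPa

Effective surcharge at the founding depth q = γ·D_f = 16.6 × 2.4 = 39.84 kPa.
q_ult = q·N_q + 0.5·γ·B·N_γ·s_γ
     = 39.84 × 37.8 + 0.5 × 16.6 × 2.3 × 40.1 × 0.88
     = 1506 + 673.65 = 2179.6 kPa.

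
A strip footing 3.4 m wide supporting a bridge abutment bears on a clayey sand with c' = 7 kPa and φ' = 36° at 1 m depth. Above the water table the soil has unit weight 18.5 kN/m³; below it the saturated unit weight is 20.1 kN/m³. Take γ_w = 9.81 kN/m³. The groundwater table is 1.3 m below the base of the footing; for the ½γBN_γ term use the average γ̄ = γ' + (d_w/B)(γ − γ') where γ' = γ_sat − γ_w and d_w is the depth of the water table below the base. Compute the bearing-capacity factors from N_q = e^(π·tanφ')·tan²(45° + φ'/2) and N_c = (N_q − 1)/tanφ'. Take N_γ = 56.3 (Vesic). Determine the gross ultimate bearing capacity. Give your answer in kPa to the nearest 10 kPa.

tan36° = 0.7265, so N_q = e^(π×0.7265)·tan²(63°) = 9.801 × 3.852 = 37.75.
N_c = (37.75 − 1)/tan36° = 50.59.
q = γ·D_f = 18.5 × 1 = 18.5 kPa.
γ' = 10.29 kN/m³; averaging over the depth B below the base, γ̄ = γ' + (d_w/B)(γ − γ') = 13.429 kN/m³.
c·N_c = 7 × 50.585 = 354.1 kPa
q·N_q = 18.5 × 37.752 = 698.42 kPa
0.5·γ·B·N_γ = 0.5 × 13.429 × 3.4 × 56.3 = 1285.3 kPa
q_ult = 354.1 + 698.42 + 1285.3 = 2337.8 kPa.

q_ult ≈ 2340 kPa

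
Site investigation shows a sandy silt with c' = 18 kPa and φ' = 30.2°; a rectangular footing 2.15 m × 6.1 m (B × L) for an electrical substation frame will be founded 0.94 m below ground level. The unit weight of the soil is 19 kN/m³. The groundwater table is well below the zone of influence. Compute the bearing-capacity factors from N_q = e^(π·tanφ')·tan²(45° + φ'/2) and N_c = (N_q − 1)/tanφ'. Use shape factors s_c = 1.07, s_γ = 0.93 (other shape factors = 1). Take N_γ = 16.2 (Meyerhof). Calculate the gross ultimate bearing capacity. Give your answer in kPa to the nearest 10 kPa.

q_ult ≈ 1230 kPa

tan30.2° = 0.582, so N_q = e^(π×0.582)·tan²(60.1°) = 6.224 × 3.024 = 18.82.
N_c = (18.82 − 1)/tan30.2° = 30.62.
Effective surcharge at the founding depth q = γ·D_f = 19 × 0.94 = 17.86 kPa.
q_ult = c·N_c·s_c + q·N_q + 0.5·γ·B·N_γ·s_γ
     = 18 × 30.625 × 1.07 + 17.86 × 18.824 + 0.5 × 19 × 2.15 × 16.2 × 0.93
     = 589.83 + 336.2 + 307.72 = 1233.8 kPa.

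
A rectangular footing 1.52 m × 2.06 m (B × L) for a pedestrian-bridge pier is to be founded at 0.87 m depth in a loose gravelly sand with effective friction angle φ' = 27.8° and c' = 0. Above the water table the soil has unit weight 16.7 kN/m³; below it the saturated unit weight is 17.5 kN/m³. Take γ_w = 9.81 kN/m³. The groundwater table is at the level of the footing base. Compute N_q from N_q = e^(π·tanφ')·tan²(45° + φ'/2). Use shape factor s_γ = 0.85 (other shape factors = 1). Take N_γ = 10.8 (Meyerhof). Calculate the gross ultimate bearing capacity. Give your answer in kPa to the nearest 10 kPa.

tan27.8° = 0.5272, so N_q = e^(π×0.5272)·tan²(58.9°) = 5.24 × 2.748 = 14.4.
Overburden at base level: q = 16.7 × 0.87 = 14.529 kPa.
Below the base the soil is submerged, so the ½γBN_γ term uses γ' = 17.5 − 9.81 = 7.69 kN/m³.
Surcharge term q·N_q = 14.529 × 14.4 = 209.22 kPa; self-weight term 0.5·γ·B·N_γ·s_γ = 0.5 × 7.69 × 1.52 × 10.8 × 0.85 = 53.652 kPa.
q_ult = 209.22 + 53.652 = 262.88 kPa.

q_ult ≈ 260 kPa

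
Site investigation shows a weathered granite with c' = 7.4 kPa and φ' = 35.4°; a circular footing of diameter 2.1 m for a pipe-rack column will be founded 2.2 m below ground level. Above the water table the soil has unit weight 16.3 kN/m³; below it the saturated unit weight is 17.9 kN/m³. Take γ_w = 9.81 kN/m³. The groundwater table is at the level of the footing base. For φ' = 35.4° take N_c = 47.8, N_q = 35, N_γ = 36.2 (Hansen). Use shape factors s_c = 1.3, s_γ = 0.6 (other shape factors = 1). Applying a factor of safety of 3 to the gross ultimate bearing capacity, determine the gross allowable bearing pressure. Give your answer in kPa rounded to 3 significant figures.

Overburden at base level: q = 16.3 × 2.2 = 35.86 kPa.
Below the base the soil is submerged, so the ½γBN_γ term uses γ' = 17.9 − 9.81 = 8.09 kN/m³.
Cohesion term c·N_c·s_c = 7.4 × 47.8 × 1.3 = 459.84 kPa; surcharge term q·N_q = 35.86 × 35 = 1255.1 kPa; self-weight term 0.5·γ·B·N_γ·s_γ = 0.5 × 8.09 × 2.1 × 36.2 × 0.6 = 184.5 kPa.
q_ult = 459.84 + 1255.1 + 184.5 = 1899.4 kPa.
q_all = q_ult / FS = 1899.4 / 3 = 633.15 kPa.

q_all ≈ 633 kPa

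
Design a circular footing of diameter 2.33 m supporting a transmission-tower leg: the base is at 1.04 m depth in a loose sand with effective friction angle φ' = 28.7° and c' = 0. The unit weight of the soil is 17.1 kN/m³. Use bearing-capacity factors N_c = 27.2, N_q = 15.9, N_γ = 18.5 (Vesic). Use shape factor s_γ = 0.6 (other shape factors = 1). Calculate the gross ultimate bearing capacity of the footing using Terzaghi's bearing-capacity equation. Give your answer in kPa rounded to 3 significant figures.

q = γ·D_f = 17.1 × 1.04 = 17.784 kPa.
q·N_q = 17.784 × 15.9 = 282.77 kPa
0.5·γ·B·N_γ·s_γ = 0.5 × 17.1 × 2.33 × 18.5 × 0.6 = 221.13 kPa
q_ult = 282.77 + 221.13 = 503.89 kPa.

q_ult ≈ 504 kPa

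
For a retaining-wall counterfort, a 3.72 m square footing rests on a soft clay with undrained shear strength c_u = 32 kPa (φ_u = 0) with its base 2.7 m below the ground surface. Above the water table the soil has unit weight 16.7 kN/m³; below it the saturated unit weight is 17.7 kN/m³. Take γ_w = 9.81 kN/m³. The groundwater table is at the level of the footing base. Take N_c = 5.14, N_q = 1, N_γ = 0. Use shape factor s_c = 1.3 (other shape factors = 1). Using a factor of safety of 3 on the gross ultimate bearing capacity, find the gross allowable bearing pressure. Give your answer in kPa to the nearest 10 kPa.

q_all ≈ 90 kPa

Effective surcharge at the founding depth q = γ·D_f = 16.7 × 2.7 = 45.09 kPa.
q_ult = c·N_c·s_c + q·N_q
     = 32 × 5.14 × 1.3 + 45.09 × 1
     = 213.82 + 45.09 = 258.91 kPa.
q_all = 258.91 / 3 = 86.305 kPa.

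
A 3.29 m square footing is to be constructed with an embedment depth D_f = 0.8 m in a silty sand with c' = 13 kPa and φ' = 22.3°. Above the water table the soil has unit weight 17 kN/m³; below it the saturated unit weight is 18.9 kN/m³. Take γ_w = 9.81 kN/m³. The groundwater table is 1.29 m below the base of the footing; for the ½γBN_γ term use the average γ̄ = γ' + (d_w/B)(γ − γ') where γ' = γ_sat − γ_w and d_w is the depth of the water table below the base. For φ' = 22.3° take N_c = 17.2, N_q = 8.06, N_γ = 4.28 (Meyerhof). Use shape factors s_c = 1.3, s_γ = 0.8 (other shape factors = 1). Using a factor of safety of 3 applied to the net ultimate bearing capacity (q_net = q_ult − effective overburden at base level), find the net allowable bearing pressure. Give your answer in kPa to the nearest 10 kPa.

q_all(net) ≈ 150 kPa

q = γ·D_f = 17 × 0.8 = 13.6 kPa.
γ' = 9.09 kN/m³; averaging over the depth B below the base, γ̄ = γ' + (d_w/B)(γ − γ') = 12.191 kN/m³.
c·N_c·s_c = 13 × 17.2 × 1.3 = 290.68 kPa
q·N_q = 13.6 × 8.06 = 109.62 kPa
0.5·γ·B·N_γ·s_γ = 0.5 × 12.191 × 3.29 × 4.28 × 0.8 = 68.668 kPa
q_ult = 290.68 + 109.62 + 68.668 = 468.96 kPa.
Net ultimate: q_net = 468.96 − 13.6 = 455.36 kPa.
q_all(net) = 455.36 / 3 = 151.79 kPa.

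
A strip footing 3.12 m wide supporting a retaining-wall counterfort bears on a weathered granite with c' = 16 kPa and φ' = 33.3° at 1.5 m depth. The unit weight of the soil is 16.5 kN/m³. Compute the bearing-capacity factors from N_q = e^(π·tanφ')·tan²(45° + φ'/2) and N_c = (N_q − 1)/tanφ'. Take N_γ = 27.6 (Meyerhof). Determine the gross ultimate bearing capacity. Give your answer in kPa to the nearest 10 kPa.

q_ult ≈ 2010 kPa

tan33.3° = 0.6569, so N_q = e^(π×0.6569)·tan²(61.65°) = 7.875 × 3.435 = 27.05.
N_c = (27.05 − 1)/tan33.3° = 39.65.
Effective surcharge at the founding depth q = γ·D_f = 16.5 × 1.5 = 24.75 kPa.
q_ult = c·N_c + q·N_q + 0.5·γ·B·N_γ
     = 16 × 39.654 + 24.75 × 27.048 + 0.5 × 16.5 × 3.12 × 27.6
     = 634.46 + 669.43 + 710.42 = 2014.3 kPa.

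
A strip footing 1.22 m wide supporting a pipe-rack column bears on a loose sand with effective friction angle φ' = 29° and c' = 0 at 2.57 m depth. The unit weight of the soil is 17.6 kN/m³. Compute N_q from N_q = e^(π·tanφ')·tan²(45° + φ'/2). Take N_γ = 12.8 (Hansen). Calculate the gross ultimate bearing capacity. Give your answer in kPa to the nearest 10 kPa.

q_ult ≈ 880 kPa

tan29° = 0.5543, so N_q = e^(π×0.5543)·tan²(59.5°) = 5.705 × 2.882 = 16.44.
q = γ·D_f = 17.6 × 2.57 = 45.232 kPa.
q·N_q = 45.232 × 16.443 = 743.76 kPa
0.5·γ·B·N_γ = 0.5 × 17.6 × 1.22 × 12.8 = 137.42 kPa
q_ult = 743.76 + 137.42 = 881.18 kPa.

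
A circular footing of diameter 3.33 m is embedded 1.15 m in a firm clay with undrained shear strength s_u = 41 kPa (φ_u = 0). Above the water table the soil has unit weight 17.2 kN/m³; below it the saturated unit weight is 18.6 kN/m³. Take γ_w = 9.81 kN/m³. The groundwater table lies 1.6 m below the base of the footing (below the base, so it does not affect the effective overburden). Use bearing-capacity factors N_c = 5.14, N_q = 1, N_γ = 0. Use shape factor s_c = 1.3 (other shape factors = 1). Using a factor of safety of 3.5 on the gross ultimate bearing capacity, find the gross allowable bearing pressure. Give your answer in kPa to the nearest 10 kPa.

q_all ≈ 80 kPa

q = γ·D_f = 17.2 × 1.15 = 19.78 kPa.
c·N_c·s_c = 41 × 5.14 × 1.3 = 273.96 kPa
q·N_q = 19.78 × 1 = 19.78 kPa
q_ult = 273.96 + 19.78 = 293.74 kPa.
q_all = 293.74 / 3.5 = 83.926 kPa.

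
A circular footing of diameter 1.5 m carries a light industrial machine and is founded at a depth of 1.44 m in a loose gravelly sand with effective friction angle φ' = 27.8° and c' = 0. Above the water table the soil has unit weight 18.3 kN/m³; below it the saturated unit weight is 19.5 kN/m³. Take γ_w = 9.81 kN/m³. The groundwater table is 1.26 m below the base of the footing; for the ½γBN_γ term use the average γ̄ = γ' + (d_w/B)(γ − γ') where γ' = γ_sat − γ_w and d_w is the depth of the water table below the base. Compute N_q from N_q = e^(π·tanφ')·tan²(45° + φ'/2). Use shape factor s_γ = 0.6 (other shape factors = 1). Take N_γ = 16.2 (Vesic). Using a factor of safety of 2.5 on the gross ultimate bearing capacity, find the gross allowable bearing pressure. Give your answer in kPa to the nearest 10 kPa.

q_all ≈ 200 kPa

N_q = e^(π·tan27.8°)·tan²(58.9°) = 14.4.
Overburden at base level: q = 18.3 × 1.44 = 26.352 kPa.
The water table is 1.26 m below the base (< B = 1.5 m), so the ½γBN_γ term uses γ̄ = γ' + (d_w/B)(γ − γ') = 9.69 + (1.26/1.5)(18.3 − 9.69) = 16.922 kN/m³.
Surcharge term q·N_q = 26.352 × 14.4 = 379.48 kPa; self-weight term 0.5·γ·B·N_γ·s_γ = 0.5 × 16.922 × 1.5 × 16.2 × 0.6 = 123.36 kPa.
q_ult = 379.48 + 123.36 = 502.84 kPa.
q_all = 502.84 / 2.5 = 201.14 kPa.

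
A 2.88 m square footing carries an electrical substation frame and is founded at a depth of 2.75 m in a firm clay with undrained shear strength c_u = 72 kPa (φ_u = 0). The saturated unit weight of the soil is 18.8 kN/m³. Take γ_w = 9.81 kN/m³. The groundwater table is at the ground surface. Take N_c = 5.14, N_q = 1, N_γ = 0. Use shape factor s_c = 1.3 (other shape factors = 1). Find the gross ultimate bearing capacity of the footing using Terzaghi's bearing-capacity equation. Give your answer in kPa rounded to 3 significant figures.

q_ult ≈ 506 kPa

Water table at ground surface, so effective unit weight γ' = 18.8 − 9.81 = 8.99 kN/m³ is used throughout; overburden q = 8.99 × 2.75 = 24.723 kPa.
Cohesion term c·N_c·s_c = 72 × 5.14 × 1.3 = 481.1 kPa; surcharge term q·N_q = 24.723 × 1 = 24.723 kPa.
q_ult = 481.1 + 24.723 = 505.83 kPa.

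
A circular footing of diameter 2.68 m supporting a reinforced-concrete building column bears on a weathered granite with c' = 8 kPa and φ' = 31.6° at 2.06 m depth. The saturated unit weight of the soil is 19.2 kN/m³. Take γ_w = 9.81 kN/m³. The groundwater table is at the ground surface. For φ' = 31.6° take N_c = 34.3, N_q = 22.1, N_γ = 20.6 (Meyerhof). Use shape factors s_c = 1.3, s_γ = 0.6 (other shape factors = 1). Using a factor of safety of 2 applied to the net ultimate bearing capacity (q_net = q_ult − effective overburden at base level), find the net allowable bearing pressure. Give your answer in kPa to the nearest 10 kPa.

q_all(net) ≈ 460 kPa

With the water table at the surface the whole profile is submerged: γ' = 19.2 − 9.81 = 9.39 kN/m³, so q = γ'·D_f = 19.343 kPa; the same γ' applies in the ½γBN_γ term.
q_ult = c·N_c·s_c + q·N_q + 0.5·γ·B·N_γ·s_γ
     = 8 × 34.3 × 1.3 + 19.343 × 22.1 + 0.5 × 9.39 × 2.68 × 20.6 × 0.6
     = 356.72 + 427.49 + 155.52 = 939.73 kPa.
Net ultimate: q_net = 939.73 − 19.343 = 920.39 kPa.
q_all(net) = 920.39 / 2 = 460.19 kPa.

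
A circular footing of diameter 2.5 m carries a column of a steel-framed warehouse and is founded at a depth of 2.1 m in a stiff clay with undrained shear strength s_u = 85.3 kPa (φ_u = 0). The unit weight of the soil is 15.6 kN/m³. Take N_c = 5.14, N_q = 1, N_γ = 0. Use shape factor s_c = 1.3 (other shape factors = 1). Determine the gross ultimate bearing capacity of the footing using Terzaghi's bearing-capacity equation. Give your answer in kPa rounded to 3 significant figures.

q = γ·D_f = 15.6 × 2.1 = 32.76 kPa.
c·N_c·s_c = 85.3 × 5.14 × 1.3 = 569.97 kPa
q·N_q = 32.76 × 1 = 32.76 kPa
q_ult = 569.97 + 32.76 = 602.73 kPa.

q_ult ≈ 603 kPa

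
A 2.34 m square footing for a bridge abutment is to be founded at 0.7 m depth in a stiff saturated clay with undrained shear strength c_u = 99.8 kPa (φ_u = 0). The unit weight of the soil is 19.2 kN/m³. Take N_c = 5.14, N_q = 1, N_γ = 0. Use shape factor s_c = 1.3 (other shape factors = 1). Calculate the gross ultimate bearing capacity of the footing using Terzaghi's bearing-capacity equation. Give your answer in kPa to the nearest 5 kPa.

q_ult ≈ 680 kPa

Overburden at base level: q = 19.2 × 0.7 = 13.44 kPa.
Cohesion term c·N_c·s_c = 99.8 × 5.14 × 1.3 = 666.86 kPa; surcharge term q·N_q = 13.44 × 1 = 13.44 kPa.
q_ult = 666.86 + 13.44 = 680.3 kPa.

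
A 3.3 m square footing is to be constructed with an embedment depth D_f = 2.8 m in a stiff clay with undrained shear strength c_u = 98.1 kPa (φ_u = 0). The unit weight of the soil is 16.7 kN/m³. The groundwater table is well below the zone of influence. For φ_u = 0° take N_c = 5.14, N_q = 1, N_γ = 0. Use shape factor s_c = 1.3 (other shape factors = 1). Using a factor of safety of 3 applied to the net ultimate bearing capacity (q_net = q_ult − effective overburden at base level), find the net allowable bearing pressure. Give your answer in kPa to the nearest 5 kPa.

q_all(net) ≈ 220 kPa

Overburden at base level: q = 16.7 × 2.8 = 46.76 kPa.
Cohesion term c·N_c·s_c = 98.1 × 5.14 × 1.3 = 655.5 kPa; surcharge term q·N_q = 46.76 × 1 = 46.76 kPa.
q_ult = 655.5 + 46.76 = 702.26 kPa.
Net ultimate: q_net = 702.26 − 46.76 = 655.5 kPa.
q_all(net) = 655.5 / 3 = 218.5 kPa.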